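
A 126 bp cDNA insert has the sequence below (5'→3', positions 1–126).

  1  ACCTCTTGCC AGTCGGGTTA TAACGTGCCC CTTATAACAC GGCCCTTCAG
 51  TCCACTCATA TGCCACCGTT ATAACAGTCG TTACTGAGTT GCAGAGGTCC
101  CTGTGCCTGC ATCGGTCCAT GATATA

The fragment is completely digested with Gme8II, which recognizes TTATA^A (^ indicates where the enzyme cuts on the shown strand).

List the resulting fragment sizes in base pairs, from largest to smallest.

53, 37, 22, 14 bp

Gme8II sites (TTATAA) start at positions 18, 32, 69.
Gme8II cuts after base 5 of each site (before the last base), so after positions 22, 36, 73.
Linear molecule, 3 cuts → 4 fragments:
  1–22 → 22 bp
  23–36 → 14 bp
  37–73 → 37 bp
  74–126 → 53 bp
Sorted largest to smallest: 53, 37, 22, 14 bp.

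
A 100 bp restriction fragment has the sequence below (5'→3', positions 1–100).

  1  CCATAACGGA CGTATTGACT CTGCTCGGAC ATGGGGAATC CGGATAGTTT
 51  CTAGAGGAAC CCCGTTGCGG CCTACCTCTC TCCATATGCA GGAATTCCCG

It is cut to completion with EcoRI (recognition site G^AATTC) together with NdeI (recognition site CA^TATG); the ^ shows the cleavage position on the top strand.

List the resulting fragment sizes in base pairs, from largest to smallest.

The EcoRI site (GAATTC) starts at position 92.
EcoRI cuts after the first base of each site, so after position 92.
The NdeI site (CATATG) starts at position 83.
NdeI cuts after base 2 of each site, so after position 84.
Combined cut positions: 84, 92.
Linear molecule, 2 cuts → 3 fragments:
  1–84 → 84 bp
  85–92 → 8 bp
  93–100 → 8 bp
Sorted largest to smallest: 84, 8, 8 bp.

84, 8, 8 bp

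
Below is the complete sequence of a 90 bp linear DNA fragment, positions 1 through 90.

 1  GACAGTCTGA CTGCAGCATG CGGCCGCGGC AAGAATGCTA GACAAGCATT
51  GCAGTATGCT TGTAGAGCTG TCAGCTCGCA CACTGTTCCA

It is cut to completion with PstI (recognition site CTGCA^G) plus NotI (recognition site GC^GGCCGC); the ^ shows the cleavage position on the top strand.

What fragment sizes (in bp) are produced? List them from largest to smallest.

69, 15, 6 bp

The PstI site (CTGCAG) starts at position 11.
PstI cuts after base 5 of each site (before the last base), so after position 15.
The NotI site (GCGGCCGC) starts at position 20.
NotI cuts after base 2 of each site, so after position 21.
Combined cut positions: 15, 21.
Linear molecule, 2 cuts → 3 fragments:
  1–15 → 15 bp
  16–21 → 6 bp
  22–90 → 69 bp
Sorted largest to smallest: 69, 15, 6 bp.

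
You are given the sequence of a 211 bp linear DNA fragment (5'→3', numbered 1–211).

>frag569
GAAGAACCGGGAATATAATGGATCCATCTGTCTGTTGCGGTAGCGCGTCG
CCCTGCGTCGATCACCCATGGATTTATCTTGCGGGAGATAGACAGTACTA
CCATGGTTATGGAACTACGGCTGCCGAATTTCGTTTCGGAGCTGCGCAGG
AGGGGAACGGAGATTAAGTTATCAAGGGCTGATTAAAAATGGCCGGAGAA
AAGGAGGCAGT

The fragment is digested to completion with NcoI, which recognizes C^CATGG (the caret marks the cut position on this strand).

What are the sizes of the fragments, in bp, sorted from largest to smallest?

110, 66, 35 bp

NcoI sites (CCATGG) start at positions 66, 101.
NcoI cuts after the first base of each site, so after positions 66, 101.
Linear molecule, 2 cuts → 3 fragments:
  1–66 → 66 bp
  67–101 → 35 bp
  102–211 → 110 bp
Sorted largest to smallest: 110, 66, 35 bp.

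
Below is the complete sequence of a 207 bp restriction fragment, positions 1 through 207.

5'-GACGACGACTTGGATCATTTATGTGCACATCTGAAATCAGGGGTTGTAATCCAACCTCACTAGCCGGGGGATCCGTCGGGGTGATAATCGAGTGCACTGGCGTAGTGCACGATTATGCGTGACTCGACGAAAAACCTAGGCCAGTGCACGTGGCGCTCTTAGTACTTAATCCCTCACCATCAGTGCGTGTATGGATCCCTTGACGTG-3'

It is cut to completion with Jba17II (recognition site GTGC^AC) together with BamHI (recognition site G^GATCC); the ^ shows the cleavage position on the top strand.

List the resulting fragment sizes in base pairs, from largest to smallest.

Jba17II sites (GTGCAC) start at positions 23, 92, 105, 144.
Jba17II cuts after base 4 of each site, so after positions 26, 95, 108, 147.
BamHI sites (GGATCC) start at positions 69, 193.
BamHI cuts after the first base of each site, so after positions 69, 193.
Combined cut positions: 26, 69, 95, 108, 147, 193.
Linear molecule, 6 cuts → 7 fragments:
  1–26 → 26 bp
  27–69 → 43 bp
  70–95 → 26 bp
  96–108 → 13 bp
  109–147 → 39 bp
  148–193 → 46 bp
  194–207 → 14 bp
Sorted largest to smallest: 46, 43, 39, 26, 26, 14, 13 bp.

46, 43, 39, 26, 26, 14, 13 bp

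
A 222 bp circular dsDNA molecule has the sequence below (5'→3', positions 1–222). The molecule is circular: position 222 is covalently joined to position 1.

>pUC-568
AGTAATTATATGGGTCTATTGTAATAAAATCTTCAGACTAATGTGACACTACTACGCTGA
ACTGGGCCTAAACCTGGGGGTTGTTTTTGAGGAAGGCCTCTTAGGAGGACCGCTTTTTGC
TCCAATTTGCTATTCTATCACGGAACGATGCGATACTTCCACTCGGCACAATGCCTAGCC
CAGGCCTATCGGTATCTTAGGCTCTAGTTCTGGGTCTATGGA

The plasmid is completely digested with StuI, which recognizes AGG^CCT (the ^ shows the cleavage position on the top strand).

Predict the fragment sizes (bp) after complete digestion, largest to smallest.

StuI sites (AGGCCT) start at positions 94, 182.
StuI cuts after base 3 of each site, so after positions 96, 184.
Circular molecule, 2 cuts → 2 fragments:
  97–184 → 88 bp
  185–222 then 1–96 → 38 + 96 = 134 bp
Sorted largest to smallest: 134, 88 bp.

134, 88 bp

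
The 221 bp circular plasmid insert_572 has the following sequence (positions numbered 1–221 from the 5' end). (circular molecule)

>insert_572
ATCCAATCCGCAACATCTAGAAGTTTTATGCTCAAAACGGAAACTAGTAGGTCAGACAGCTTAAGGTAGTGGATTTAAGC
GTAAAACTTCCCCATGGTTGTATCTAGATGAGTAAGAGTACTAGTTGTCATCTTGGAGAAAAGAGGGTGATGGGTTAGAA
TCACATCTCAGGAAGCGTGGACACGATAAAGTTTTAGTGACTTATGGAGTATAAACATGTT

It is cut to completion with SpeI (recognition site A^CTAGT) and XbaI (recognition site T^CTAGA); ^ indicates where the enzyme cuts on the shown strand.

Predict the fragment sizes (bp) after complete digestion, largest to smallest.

SpeI sites (ACTAGT) start at positions 43, 120.
SpeI cuts after the first base of each site, so after positions 43, 120.
XbaI sites (TCTAGA) start at positions 16, 103.
XbaI cuts after the first base of each site, so after positions 16, 103.
Combined cut positions: 16, 43, 103, 120.
Circular molecule, 4 cuts → 4 fragments:
  17–43 → 27 bp
  44–103 → 60 bp
  104–120 → 17 bp
  121–221 then 1–16 → 101 + 16 = 117 bp
Sorted largest to smallest: 117, 60, 27, 17 bp.

117, 60, 27, 17 bp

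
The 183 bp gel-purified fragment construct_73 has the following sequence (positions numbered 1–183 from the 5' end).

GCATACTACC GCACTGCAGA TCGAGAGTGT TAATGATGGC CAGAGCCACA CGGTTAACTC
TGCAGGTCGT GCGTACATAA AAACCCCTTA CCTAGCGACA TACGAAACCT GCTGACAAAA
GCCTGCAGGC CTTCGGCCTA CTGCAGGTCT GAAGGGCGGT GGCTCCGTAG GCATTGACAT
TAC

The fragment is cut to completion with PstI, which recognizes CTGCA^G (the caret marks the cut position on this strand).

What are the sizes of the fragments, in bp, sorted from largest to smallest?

63, 46, 38, 18, 18 bp

PstI sites (CTGCAG) start at positions 14, 60, 123, 141.
PstI cuts after base 5 of each site (before the last base), so after positions 18, 64, 127, 145.
Linear molecule, 4 cuts → 5 fragments:
  1–18 → 18 bp
  19–64 → 46 bp
  65–127 → 63 bp
  128–145 → 18 bp
  146–183 → 38 bp
Sorted largest to smallest: 63, 46, 38, 18, 18 bp.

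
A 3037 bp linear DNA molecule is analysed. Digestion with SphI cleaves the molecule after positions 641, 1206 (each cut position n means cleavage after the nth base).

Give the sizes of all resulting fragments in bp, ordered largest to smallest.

Linear molecule, 2 cuts → 3 fragments:
  641 − 0 = 641 bp
  1206 − 641 = 565 bp
  3037 − 1206 = 1831 bp
Sorted largest to smallest: 1831, 641, 565 bp.

1831, 641, 565 bp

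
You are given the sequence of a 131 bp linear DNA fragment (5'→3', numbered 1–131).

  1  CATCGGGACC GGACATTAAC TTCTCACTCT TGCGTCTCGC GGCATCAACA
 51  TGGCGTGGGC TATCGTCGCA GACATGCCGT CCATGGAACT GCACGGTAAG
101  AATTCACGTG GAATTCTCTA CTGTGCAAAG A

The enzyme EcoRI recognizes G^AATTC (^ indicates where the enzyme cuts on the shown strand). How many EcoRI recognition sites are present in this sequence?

GAATTC occurs starting at positions 100, 111.
EcoRI cuts at 2 sites.

2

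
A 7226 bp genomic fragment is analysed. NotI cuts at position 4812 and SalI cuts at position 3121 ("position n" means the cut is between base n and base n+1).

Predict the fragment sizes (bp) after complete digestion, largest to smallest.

3121, 2414, 1691 bp

Combined cut positions (sorted): 3121, 4812.
Linear molecule, 2 cuts → 3 fragments:
  3121 − 0 = 3121 bp
  4812 − 3121 = 1691 bp
  7226 − 4812 = 2414 bp
Sorted largest to smallest: 3121, 2414, 1691 bp.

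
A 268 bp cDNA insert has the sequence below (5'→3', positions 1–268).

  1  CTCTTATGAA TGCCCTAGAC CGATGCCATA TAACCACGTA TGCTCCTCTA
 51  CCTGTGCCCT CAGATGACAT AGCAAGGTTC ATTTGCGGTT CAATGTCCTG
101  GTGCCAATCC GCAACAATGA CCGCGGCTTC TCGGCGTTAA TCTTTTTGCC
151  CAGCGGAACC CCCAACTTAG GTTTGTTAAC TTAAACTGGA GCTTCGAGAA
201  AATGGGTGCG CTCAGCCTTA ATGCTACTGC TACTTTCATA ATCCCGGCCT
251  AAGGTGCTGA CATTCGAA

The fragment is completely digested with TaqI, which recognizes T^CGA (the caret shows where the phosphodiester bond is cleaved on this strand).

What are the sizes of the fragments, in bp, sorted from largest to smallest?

TaqI sites (TCGA) start at positions 194, 264.
TaqI cuts after the first base of each site, so after positions 194, 264.
Linear molecule, 2 cuts → 3 fragments:
  1–194 → 194 bp
  195–264 → 70 bp
  265–268 → 4 bp
Sorted largest to smallest: 194, 70, 4 bp.

194, 70, 4 bp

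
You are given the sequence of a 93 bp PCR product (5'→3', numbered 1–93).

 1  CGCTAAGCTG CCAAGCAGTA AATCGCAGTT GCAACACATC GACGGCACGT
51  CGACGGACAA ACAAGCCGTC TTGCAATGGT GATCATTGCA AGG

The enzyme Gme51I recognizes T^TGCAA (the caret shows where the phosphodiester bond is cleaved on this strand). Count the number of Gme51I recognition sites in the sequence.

TTGCAA occurs starting at positions 29, 71, 86.
Gme51I cuts at 3 sites.

3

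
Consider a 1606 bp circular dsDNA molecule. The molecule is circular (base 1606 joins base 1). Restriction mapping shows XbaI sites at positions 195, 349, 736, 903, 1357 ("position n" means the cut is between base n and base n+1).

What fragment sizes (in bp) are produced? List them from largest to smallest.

Circular molecule, 5 cuts → 5 fragments:
  349 − 195 = 154 bp
  736 − 349 = 387 bp
  903 − 736 = 167 bp
  1357 − 903 = 454 bp
  wrap: 1606 − 1357 + 195 = 444 bp
Sorted largest to smallest: 454, 444, 387, 167, 154 bp.

454, 444, 387, 167, 154 bp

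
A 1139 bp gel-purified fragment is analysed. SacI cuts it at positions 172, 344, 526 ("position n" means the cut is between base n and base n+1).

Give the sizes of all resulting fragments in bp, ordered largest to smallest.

Linear molecule, 3 cuts → 4 fragments:
  172 − 0 = 172 bp
  344 − 172 = 172 bp
  526 − 344 = 182 bp
  1139 − 526 = 613 bp
Sorted largest to smallest: 613, 182, 172, 172 bp.

613, 182, 172, 172 bp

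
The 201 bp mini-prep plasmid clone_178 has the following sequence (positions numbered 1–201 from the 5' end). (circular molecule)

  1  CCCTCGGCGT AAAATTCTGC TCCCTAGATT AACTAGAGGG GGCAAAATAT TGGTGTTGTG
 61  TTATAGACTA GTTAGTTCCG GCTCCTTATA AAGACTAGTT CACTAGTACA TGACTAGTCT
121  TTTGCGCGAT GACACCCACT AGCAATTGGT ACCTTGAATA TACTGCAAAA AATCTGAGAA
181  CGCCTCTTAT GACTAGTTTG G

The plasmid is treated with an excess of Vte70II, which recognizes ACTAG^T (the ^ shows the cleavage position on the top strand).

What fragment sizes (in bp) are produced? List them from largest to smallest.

Vte70II sites (ACTAGT) start at positions 67, 94, 102, 113, 192.
Vte70II cuts after base 5 of each site (before the last base), so after positions 71, 98, 106, 117, 196.
Circular molecule, 5 cuts → 5 fragments:
  72–98 → 27 bp
  99–106 → 8 bp
  107–117 → 11 bp
  118–196 → 79 bp
  197–201 then 1–71 → 5 + 71 = 76 bp
Sorted largest to smallest: 79, 76, 27, 11, 8 bp.

79, 76, 27, 11, 8 bp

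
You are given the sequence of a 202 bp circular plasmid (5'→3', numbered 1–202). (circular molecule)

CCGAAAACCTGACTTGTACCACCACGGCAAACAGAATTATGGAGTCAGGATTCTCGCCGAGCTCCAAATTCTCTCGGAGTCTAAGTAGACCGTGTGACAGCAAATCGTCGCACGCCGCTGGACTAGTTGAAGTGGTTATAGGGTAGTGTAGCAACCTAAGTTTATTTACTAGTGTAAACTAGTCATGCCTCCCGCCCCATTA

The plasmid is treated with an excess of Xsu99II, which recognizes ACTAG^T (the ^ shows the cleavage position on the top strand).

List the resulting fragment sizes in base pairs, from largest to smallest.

146, 46, 10 bp

Xsu99II sites (ACTAGT) start at positions 122, 168, 178.
Xsu99II cuts after base 5 of each site (before the last base), so after positions 126, 172, 182.
Circular molecule, 3 cuts → 3 fragments:
  127–172 → 46 bp
  173–182 → 10 bp
  183–202 then 1–126 → 20 + 126 = 146 bp
Sorted largest to smallest: 146, 46, 10 bp.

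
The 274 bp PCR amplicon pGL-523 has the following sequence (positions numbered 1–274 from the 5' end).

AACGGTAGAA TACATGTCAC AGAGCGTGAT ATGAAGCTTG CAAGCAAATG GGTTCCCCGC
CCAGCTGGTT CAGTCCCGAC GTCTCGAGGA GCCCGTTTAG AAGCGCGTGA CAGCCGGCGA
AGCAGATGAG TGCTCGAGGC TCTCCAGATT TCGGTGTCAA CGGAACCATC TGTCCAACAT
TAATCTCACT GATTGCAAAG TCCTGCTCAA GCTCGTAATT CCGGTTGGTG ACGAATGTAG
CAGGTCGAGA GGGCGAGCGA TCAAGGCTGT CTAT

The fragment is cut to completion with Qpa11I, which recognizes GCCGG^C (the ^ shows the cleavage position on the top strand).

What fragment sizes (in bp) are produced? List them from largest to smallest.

The Qpa11I site (GCCGGC) starts at position 113.
Qpa11I cuts after base 5 of each site (before the last base), so after position 117.
Linear molecule, 1 cut → 2 fragments:
  1–117 → 117 bp
  118–274 → 157 bp
Sorted largest to smallest: 157, 117 bp.

157, 117 bp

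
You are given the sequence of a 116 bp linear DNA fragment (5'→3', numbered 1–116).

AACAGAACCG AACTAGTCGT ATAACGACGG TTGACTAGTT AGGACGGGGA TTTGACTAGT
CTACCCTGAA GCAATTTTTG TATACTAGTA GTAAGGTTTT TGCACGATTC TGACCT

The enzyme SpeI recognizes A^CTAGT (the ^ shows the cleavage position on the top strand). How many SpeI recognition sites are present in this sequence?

ACTAGT occurs starting at positions 12, 34, 55, 84.
SpeI cuts at 4 sites.

4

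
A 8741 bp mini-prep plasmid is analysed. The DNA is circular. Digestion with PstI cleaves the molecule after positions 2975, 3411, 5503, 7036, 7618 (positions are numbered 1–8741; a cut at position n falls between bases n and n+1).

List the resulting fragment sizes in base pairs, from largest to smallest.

Circular molecule, 5 cuts → 5 fragments:
  3411 − 2975 = 436 bp
  5503 − 3411 = 2092 bp
  7036 − 5503 = 1533 bp
  7618 − 7036 = 582 bp
  wrap: 8741 − 7618 + 2975 = 4098 bp
Sorted largest to smallest: 4098, 2092, 1533, 582, 436 bp.

4098, 2092, 1533, 582, 436 bp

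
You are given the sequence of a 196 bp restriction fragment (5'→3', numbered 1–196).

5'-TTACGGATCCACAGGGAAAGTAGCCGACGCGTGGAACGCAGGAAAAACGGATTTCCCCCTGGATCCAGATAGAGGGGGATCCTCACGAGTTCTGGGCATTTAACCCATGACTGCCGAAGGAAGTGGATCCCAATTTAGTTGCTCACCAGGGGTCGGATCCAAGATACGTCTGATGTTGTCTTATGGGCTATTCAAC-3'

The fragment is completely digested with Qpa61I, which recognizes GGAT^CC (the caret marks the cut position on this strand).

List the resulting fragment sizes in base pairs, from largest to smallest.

56, 48, 38, 30, 16, 8 bp

Qpa61I sites (GGATCC) start at positions 5, 61, 77, 125, 155.
Qpa61I cuts after base 4 of each site, so after positions 8, 64, 80, 128, 158.
Linear molecule, 5 cuts → 6 fragments:
  1–8 → 8 bp
  9–64 → 56 bp
  65–80 → 16 bp
  81–128 → 48 bp
  129–158 → 30 bp
  159–196 → 38 bp
Sorted largest to smallest: 56, 48, 38, 30, 16, 8 bp.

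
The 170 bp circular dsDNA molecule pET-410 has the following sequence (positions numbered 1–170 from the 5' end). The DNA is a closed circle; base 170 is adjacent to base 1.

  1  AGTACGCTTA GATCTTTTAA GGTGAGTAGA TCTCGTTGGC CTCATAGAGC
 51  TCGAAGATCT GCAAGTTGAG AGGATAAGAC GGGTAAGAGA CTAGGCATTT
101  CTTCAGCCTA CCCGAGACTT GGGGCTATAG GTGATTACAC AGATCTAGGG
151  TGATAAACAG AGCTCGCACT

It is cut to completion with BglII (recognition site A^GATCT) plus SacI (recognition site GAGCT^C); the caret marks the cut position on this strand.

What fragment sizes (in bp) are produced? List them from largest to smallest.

BglII sites (AGATCT) start at positions 10, 28, 55, 141.
BglII cuts after the first base of each site, so after positions 10, 28, 55, 141.
SacI sites (GAGCTC) start at positions 47, 160.
SacI cuts after base 5 of each site (before the last base), so after positions 51, 164.
Combined cut positions: 10, 28, 51, 55, 141, 164.
Circular molecule, 6 cuts → 6 fragments:
  11–28 → 18 bp
  29–51 → 23 bp
  52–55 → 4 bp
  56–141 → 86 bp
  142–164 → 23 bp
  165–170 then 1–10 → 6 + 10 = 16 bp
Sorted largest to smallest: 86, 23, 23, 18, 16, 4 bp.

86, 23, 23, 18, 16, 4 bp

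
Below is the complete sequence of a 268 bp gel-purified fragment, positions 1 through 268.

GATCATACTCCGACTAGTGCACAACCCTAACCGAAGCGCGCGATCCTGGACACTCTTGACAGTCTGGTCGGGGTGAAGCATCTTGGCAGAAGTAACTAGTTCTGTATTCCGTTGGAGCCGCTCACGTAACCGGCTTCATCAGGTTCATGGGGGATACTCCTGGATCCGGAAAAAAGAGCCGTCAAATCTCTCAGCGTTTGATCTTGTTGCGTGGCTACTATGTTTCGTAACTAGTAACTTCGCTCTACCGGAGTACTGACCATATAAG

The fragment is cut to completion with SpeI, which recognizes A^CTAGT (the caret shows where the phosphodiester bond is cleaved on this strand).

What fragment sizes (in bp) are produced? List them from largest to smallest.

135, 82, 38, 13 bp

SpeI sites (ACTAGT) start at positions 13, 95, 230.
SpeI cuts after the first base of each site, so after positions 13, 95, 230.
Linear molecule, 3 cuts → 4 fragments:
  1–13 → 13 bp
  14–95 → 82 bp
  96–230 → 135 bp
  231–268 → 38 bp
Sorted largest to smallest: 135, 82, 38, 13 bp.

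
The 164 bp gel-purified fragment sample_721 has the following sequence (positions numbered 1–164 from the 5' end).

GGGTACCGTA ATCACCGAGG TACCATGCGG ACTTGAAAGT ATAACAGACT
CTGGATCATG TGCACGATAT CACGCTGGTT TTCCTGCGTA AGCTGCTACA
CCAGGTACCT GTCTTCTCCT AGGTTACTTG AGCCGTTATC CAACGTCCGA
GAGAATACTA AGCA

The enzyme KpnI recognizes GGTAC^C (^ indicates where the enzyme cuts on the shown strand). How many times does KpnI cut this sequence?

GGTACC occurs starting at positions 2, 19, 104.
KpnI cuts at 3 sites.

3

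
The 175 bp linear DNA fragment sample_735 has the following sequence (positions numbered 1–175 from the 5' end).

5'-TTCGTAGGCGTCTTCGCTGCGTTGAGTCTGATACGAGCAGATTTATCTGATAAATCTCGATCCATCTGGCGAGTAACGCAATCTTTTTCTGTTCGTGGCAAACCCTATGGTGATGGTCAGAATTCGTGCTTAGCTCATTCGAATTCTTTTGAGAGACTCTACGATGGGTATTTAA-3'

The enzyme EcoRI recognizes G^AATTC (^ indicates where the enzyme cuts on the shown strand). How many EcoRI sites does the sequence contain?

GAATTC occurs starting at positions 120, 141.
EcoRI cuts at 2 sites.

2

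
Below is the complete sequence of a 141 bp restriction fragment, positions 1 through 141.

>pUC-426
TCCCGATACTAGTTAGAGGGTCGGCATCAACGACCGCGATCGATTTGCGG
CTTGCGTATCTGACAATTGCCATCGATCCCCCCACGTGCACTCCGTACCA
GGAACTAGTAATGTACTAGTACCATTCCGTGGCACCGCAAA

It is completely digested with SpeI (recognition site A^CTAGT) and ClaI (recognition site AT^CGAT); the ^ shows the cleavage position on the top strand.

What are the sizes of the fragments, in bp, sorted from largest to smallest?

33, 32, 31, 26, 11, 8 bp

SpeI sites (ACTAGT) start at positions 8, 104, 115.
SpeI cuts after the first base of each site, so after positions 8, 104, 115.
ClaI sites (ATCGAT) start at positions 39, 72.
ClaI cuts after base 2 of each site, so after positions 40, 73.
Combined cut positions: 8, 40, 73, 104, 115.
Linear molecule, 5 cuts → 6 fragments:
  1–8 → 8 bp
  9–40 → 32 bp
  41–73 → 33 bp
  74–104 → 31 bp
  105–115 → 11 bp
  116–141 → 26 bp
Sorted largest to smallest: 33, 32, 31, 26, 11, 8 bp.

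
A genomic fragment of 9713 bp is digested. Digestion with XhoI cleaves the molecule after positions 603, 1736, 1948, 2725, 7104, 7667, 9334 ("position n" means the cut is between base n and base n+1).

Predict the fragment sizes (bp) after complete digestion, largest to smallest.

Linear molecule, 7 cuts → 8 fragments:
  603 − 0 = 603 bp
  1736 − 603 = 1133 bp
  1948 − 1736 = 212 bp
  2725 − 1948 = 777 bp
  7104 − 2725 = 4379 bp
  7667 − 7104 = 563 bp
  9334 − 7667 = 1667 bp
  9713 − 9334 = 379 bp
Sorted largest to smallest: 4379, 1667, 1133, 777, 603, 563, 379, 212 bp.

4379, 1667, 1133, 777, 603, 563, 379, 212 bp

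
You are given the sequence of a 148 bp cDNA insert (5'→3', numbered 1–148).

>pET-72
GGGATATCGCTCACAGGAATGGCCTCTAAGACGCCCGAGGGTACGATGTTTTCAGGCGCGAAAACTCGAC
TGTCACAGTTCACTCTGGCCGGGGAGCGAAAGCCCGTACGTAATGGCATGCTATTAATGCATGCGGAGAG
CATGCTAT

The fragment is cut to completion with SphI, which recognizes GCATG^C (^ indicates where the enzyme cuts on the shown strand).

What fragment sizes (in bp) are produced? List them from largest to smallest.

SphI sites (GCATGC) start at positions 116, 129, 140.
SphI cuts after base 5 of each site (before the last base), so after positions 120, 133, 144.
Linear molecule, 3 cuts → 4 fragments:
  1–120 → 120 bp
  121–133 → 13 bp
  134–144 → 11 bp
  145–148 → 4 bp
Sorted largest to smallest: 120, 13, 11, 4 bp.

120, 13, 11, 4 bp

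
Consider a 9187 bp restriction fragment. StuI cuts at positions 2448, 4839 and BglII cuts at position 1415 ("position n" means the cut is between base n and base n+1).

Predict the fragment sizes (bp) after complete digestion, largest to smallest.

Combined cut positions (sorted): 1415, 2448, 4839.
Linear molecule, 3 cuts → 4 fragments:
  1415 − 0 = 1415 bp
  2448 − 1415 = 1033 bp
  4839 − 2448 = 2391 bp
  9187 − 4839 = 4348 bp
Sorted largest to smallest: 4348, 2391, 1415, 1033 bp.

4348, 2391, 1415, 1033 bp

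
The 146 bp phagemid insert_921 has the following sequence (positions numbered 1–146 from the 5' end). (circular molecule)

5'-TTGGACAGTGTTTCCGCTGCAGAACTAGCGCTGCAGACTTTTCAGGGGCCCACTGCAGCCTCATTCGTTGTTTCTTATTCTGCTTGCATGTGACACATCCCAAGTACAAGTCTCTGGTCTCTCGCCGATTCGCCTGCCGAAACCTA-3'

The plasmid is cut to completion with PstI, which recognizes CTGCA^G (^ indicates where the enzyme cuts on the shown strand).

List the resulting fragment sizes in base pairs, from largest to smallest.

PstI sites (CTGCAG) start at positions 17, 31, 53.
PstI cuts after base 5 of each site (before the last base), so after positions 21, 35, 57.
Circular molecule, 3 cuts → 3 fragments:
  22–35 → 14 bp
  36–57 → 22 bp
  58–146 then 1–21 → 89 + 21 = 110 bp
Sorted largest to smallest: 110, 22, 14 bp.

110, 22, 14 bp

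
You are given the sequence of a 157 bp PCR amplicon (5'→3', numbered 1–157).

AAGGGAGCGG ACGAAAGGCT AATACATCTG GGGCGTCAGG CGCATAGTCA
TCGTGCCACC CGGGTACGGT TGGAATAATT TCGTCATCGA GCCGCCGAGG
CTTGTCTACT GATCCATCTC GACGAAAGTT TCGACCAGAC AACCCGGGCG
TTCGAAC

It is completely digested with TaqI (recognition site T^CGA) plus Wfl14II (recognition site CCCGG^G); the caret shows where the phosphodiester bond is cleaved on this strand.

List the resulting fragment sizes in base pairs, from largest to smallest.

TaqI sites (TCGA) start at positions 87, 119, 131, 152.
TaqI cuts after the first base of each site, so after positions 87, 119, 131, 152.
Wfl14II sites (CCCGGG) start at positions 59, 143.
Wfl14II cuts after base 5 of each site (before the last base), so after positions 63, 147.
Combined cut positions: 63, 87, 119, 131, 147, 152.
Linear molecule, 6 cuts → 7 fragments:
  1–63 → 63 bp
  64–87 → 24 bp
  88–119 → 32 bp
  120–131 → 12 bp
  132–147 → 16 bp
  148–152 → 5 bp
  153–157 → 5 bp
Sorted largest to smallest: 63, 32, 24, 16, 12, 5, 5 bp.

63, 32, 24, 16, 12, 5, 5 bp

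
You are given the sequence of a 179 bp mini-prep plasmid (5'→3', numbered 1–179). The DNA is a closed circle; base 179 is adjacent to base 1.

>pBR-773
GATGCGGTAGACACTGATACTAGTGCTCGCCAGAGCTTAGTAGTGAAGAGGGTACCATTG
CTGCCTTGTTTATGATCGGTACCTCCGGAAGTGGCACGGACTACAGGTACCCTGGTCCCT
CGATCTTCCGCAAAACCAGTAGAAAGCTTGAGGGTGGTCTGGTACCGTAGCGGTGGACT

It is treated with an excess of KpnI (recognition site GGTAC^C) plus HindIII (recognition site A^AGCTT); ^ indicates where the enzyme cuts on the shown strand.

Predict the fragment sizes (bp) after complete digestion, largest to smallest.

69, 34, 28, 27, 21 bp

KpnI sites (GGTACC) start at positions 51, 78, 106, 161.
KpnI cuts after base 5 of each site (before the last base), so after positions 55, 82, 110, 165.
The HindIII site (AAGCTT) starts at position 144.
HindIII cuts after the first base of each site, so after position 144.
Combined cut positions: 55, 82, 110, 144, 165.
Circular molecule, 5 cuts → 5 fragments:
  56–82 → 27 bp
  83–110 → 28 bp
  111–144 → 34 bp
  145–165 → 21 bp
  166–179 then 1–55 → 14 + 55 = 69 bp
Sorted largest to smallest: 69, 34, 28, 27, 21 bp.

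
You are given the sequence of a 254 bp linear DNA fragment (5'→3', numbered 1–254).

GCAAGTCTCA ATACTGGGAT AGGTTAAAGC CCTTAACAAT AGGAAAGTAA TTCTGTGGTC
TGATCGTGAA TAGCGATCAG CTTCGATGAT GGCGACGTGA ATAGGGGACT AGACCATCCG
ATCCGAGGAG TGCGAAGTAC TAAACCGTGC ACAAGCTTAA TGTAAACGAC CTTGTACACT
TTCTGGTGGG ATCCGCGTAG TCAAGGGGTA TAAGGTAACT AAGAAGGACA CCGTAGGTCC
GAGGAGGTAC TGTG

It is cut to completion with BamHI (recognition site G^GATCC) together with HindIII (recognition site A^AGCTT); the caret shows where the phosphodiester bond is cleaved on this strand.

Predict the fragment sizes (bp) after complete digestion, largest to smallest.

The BamHI site (GGATCC) starts at position 189.
BamHI cuts after the first base of each site, so after position 189.
The HindIII site (AAGCTT) starts at position 153.
HindIII cuts after the first base of each site, so after position 153.
Combined cut positions: 153, 189.
Linear molecule, 2 cuts → 3 fragments:
  1–153 → 153 bp
  154–189 → 36 bp
  190–254 → 65 bp
Sorted largest to smallest: 153, 65, 36 bp.

153, 65, 36 bp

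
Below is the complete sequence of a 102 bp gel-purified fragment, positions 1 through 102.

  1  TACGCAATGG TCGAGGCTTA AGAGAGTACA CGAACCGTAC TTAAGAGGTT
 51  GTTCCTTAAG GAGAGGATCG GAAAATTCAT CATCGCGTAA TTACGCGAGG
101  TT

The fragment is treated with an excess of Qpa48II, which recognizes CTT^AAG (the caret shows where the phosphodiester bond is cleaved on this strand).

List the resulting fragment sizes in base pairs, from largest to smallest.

Qpa48II sites (CTTAAG) start at positions 17, 40, 55.
Qpa48II cuts after base 3 of each site, so after positions 19, 42, 57.
Linear molecule, 3 cuts → 4 fragments:
  1–19 → 19 bp
  20–42 → 23 bp
  43–57 → 15 bp
  58–102 → 45 bp
Sorted largest to smallest: 45, 23, 19, 15 bp.

45, 23, 19, 15 bp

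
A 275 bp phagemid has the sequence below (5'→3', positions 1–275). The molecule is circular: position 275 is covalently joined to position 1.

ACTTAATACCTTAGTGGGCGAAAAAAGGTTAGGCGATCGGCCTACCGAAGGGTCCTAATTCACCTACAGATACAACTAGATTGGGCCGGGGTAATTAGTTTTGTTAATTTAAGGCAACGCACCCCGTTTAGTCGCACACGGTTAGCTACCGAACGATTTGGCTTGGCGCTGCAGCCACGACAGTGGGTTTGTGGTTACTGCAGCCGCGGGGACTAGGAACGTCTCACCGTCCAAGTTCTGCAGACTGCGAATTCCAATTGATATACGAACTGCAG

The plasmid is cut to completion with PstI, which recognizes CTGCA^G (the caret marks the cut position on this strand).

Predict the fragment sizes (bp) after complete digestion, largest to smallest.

174, 40, 32, 29 bp

PstI sites (CTGCAG) start at positions 169, 198, 238, 270.
PstI cuts after base 5 of each site (before the last base), so after positions 173, 202, 242, 274.
Circular molecule, 4 cuts → 4 fragments:
  174–202 → 29 bp
  203–242 → 40 bp
  243–274 → 32 bp
  275–275 then 1–173 → 1 + 173 = 174 bp
Sorted largest to smallest: 174, 40, 32, 29 bp.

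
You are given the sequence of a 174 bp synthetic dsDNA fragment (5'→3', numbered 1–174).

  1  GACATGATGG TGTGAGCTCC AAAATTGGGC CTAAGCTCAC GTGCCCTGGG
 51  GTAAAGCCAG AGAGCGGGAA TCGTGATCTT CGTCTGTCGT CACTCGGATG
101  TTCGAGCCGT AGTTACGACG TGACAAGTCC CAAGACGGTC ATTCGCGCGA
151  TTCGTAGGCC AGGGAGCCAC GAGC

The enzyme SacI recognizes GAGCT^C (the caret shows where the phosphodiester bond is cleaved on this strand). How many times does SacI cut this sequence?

1

GAGCTC occurs starting at position 14.
SacI cuts at 1 site.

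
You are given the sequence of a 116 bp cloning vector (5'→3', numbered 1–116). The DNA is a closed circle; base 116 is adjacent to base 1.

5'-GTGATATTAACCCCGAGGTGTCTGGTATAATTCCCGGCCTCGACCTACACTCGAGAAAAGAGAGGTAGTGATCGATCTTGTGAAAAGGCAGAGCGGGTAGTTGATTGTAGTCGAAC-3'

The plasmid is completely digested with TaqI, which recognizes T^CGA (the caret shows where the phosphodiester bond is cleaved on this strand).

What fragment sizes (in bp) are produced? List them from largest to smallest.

TaqI sites (TCGA) start at positions 40, 51, 72, 111.
TaqI cuts after the first base of each site, so after positions 40, 51, 72, 111.
Circular molecule, 4 cuts → 4 fragments:
  41–51 → 11 bp
  52–72 → 21 bp
  73–111 → 39 bp
  112–116 then 1–40 → 5 + 40 = 45 bp
Sorted largest to smallest: 45, 39, 21, 11 bp.

45, 39, 21, 11 bp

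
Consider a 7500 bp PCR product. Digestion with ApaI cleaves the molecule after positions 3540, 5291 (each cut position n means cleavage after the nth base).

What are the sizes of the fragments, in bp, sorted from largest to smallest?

3540, 2209, 1751 bp

Linear molecule, 2 cuts → 3 fragments:
  3540 − 0 = 3540 bp
  5291 − 3540 = 1751 bp
  7500 − 5291 = 2209 bp
Sorted largest to smallest: 3540, 2209, 1751 bp.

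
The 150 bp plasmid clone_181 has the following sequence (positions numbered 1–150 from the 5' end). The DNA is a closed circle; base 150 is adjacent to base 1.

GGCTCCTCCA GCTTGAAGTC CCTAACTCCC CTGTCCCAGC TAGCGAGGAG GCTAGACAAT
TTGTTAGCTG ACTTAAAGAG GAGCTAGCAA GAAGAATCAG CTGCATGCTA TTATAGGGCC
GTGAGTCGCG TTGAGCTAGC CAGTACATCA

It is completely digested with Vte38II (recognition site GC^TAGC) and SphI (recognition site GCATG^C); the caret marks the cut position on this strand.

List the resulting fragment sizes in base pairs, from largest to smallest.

54, 44, 29, 23 bp

Vte38II sites (GCTAGC) start at positions 39, 83, 135.
Vte38II cuts after base 2 of each site, so after positions 40, 84, 136.
The SphI site (GCATGC) starts at position 103.
SphI cuts after base 5 of each site (before the last base), so after position 107.
Combined cut positions: 40, 84, 107, 136.
Circular molecule, 4 cuts → 4 fragments:
  41–84 → 44 bp
  85–107 → 23 bp
  108–136 → 29 bp
  137–150 then 1–40 → 14 + 40 = 54 bp
Sorted largest to smallest: 54, 44, 29, 23 bp.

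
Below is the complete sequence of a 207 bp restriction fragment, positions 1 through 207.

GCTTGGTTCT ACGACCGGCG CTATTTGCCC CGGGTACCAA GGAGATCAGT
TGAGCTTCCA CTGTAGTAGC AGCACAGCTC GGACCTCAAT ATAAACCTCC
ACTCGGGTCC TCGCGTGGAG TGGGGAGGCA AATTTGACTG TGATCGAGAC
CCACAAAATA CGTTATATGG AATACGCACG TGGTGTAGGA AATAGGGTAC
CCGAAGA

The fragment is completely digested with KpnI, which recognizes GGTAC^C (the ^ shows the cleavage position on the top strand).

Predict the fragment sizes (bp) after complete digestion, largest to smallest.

KpnI sites (GGTACC) start at positions 33, 196.
KpnI cuts after base 5 of each site (before the last base), so after positions 37, 200.
Linear molecule, 2 cuts → 3 fragments:
  1–37 → 37 bp
  38–200 → 163 bp
  201–207 → 7 bp
Sorted largest to smallest: 163, 37, 7 bp.

163, 37, 7 bp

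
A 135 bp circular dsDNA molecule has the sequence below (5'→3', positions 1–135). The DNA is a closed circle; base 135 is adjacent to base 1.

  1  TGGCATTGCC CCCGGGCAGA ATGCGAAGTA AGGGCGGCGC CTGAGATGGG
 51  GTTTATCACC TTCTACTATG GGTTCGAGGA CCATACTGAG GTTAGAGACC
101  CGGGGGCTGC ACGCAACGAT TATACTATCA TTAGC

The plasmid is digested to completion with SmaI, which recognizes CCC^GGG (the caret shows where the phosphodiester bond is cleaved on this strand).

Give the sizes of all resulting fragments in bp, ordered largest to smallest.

88, 47 bp

SmaI sites (CCCGGG) start at positions 11, 99.
SmaI cuts after base 3 of each site, so after positions 13, 101.
Circular molecule, 2 cuts → 2 fragments:
  14–101 → 88 bp
  102–135 then 1–13 → 34 + 13 = 47 bp
Sorted largest to smallest: 88, 47 bp.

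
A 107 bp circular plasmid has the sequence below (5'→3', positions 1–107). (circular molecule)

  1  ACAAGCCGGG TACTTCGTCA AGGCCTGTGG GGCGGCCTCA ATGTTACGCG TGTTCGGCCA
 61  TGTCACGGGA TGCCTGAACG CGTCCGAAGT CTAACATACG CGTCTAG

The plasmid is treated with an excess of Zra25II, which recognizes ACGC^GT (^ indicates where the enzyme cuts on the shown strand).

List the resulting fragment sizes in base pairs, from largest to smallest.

55, 32, 20 bp

Zra25II sites (ACGCGT) start at positions 46, 78, 98.
Zra25II cuts after base 4 of each site, so after positions 49, 81, 101.
Circular molecule, 3 cuts → 3 fragments:
  50–81 → 32 bp
  82–101 → 20 bp
  102–107 then 1–49 → 6 + 49 = 55 bp
Sorted largest to smallest: 55, 32, 20 bp.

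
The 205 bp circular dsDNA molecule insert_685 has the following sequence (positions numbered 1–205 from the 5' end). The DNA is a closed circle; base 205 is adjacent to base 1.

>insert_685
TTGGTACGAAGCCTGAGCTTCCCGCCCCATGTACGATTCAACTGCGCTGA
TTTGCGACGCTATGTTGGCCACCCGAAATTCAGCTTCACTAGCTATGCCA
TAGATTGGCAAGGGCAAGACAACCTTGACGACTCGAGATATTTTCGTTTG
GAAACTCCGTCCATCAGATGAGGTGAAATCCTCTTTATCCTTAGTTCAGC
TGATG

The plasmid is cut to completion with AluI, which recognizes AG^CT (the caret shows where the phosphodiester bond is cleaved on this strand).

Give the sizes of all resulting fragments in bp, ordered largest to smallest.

AluI sites (AGCT) start at positions 16, 82, 91, 198.
AluI cuts after base 2 of each site, so after positions 17, 83, 92, 199.
Circular molecule, 4 cuts → 4 fragments:
  18–83 → 66 bp
  84–92 → 9 bp
  93–199 → 107 bp
  200–205 then 1–17 → 6 + 17 = 23 bp
Sorted largest to smallest: 107, 66, 23, 9 bp.

107, 66, 23, 9 bp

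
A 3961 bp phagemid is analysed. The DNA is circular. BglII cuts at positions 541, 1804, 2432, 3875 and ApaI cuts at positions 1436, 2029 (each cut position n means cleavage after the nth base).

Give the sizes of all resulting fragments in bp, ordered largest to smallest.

1443, 895, 627, 403, 368, 225 bp

Combined cut positions (sorted): 541, 1436, 1804, 2029, 2432, 3875.
Circular molecule, 6 cuts → 6 fragments:
  1436 − 541 = 895 bp
  1804 − 1436 = 368 bp
  2029 − 1804 = 225 bp
  2432 − 2029 = 403 bp
  3875 − 2432 = 1443 bp
  wrap: 3961 − 3875 + 541 = 627 bp
Sorted largest to smallest: 1443, 895, 627, 403, 368, 225 bp.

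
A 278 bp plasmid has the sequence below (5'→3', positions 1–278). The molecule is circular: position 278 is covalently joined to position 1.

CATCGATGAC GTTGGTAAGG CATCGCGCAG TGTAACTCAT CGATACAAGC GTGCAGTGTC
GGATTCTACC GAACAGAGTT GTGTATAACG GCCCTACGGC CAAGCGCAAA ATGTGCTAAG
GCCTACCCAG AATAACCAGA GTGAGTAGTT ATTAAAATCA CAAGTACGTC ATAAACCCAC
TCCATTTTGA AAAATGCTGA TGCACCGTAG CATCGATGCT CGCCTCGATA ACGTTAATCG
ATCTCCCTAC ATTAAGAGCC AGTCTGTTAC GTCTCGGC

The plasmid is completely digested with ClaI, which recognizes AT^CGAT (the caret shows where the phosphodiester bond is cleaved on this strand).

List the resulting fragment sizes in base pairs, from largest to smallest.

173, 43, 37, 25 bp

ClaI sites (ATCGAT) start at positions 2, 39, 212, 237.
ClaI cuts after base 2 of each site, so after positions 3, 40, 213, 238.
Circular molecule, 4 cuts → 4 fragments:
  4–40 → 37 bp
  41–213 → 173 bp
  214–238 → 25 bp
  239–278 then 1–3 → 40 + 3 = 43 bp
Sorted largest to smallest: 173, 43, 37, 25 bp.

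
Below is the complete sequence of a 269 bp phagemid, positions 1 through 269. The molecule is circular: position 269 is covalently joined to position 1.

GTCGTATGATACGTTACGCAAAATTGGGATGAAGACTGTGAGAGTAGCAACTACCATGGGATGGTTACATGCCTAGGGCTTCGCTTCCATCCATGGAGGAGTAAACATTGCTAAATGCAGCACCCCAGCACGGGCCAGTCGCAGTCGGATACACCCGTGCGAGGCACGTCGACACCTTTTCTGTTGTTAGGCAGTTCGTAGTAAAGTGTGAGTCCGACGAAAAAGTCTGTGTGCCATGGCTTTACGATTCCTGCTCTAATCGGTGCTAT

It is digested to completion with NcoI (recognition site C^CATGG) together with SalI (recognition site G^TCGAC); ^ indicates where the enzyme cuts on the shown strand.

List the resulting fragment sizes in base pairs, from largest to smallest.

NcoI sites (CCATGG) start at positions 54, 91, 234.
NcoI cuts after the first base of each site, so after positions 54, 91, 234.
The SalI site (GTCGAC) starts at position 168.
SalI cuts after the first base of each site, so after position 168.
Combined cut positions: 54, 91, 168, 234.
Circular molecule, 4 cuts → 4 fragments:
  55–91 → 37 bp
  92–168 → 77 bp
  169–234 → 66 bp
  235–269 then 1–54 → 35 + 54 = 89 bp
Sorted largest to smallest: 89, 77, 66, 37 bp.

89, 77, 66, 37 bp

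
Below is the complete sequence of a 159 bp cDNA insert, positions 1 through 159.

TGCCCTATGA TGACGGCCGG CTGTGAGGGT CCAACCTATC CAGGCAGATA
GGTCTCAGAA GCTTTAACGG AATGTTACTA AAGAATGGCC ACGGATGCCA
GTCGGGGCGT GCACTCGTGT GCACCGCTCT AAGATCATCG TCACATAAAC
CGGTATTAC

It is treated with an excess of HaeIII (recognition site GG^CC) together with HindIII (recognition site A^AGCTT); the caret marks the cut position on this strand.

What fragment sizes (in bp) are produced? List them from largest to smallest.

HaeIII sites (GGCC) start at positions 15, 87.
HaeIII cuts after base 2 of each site, so after positions 16, 88.
The HindIII site (AAGCTT) starts at position 59.
HindIII cuts after the first base of each site, so after position 59.
Combined cut positions: 16, 59, 88.
Linear molecule, 3 cuts → 4 fragments:
  1–16 → 16 bp
  17–59 → 43 bp
  60–88 → 29 bp
  89–159 → 71 bp
Sorted largest to smallest: 71, 43, 29, 16 bp.

71, 43, 29, 16 bp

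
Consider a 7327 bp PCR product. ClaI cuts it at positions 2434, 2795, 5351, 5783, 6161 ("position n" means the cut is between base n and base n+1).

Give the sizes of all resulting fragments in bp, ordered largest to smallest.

Linear molecule, 5 cuts → 6 fragments:
  2434 − 0 = 2434 bp
  2795 − 2434 = 361 bp
  5351 − 2795 = 2556 bp
  5783 − 5351 = 432 bp
  6161 − 5783 = 378 bp
  7327 − 6161 = 1166 bp
Sorted largest to smallest: 2556, 2434, 1166, 432, 378, 361 bp.

2556, 2434, 1166, 432, 378, 361 bp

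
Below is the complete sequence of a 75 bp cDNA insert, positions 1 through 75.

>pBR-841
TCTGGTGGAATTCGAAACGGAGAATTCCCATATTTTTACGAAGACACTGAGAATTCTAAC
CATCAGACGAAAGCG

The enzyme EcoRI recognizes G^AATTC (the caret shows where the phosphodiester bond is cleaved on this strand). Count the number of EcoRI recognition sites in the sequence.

3

GAATTC occurs starting at positions 8, 22, 51.
EcoRI cuts at 3 sites.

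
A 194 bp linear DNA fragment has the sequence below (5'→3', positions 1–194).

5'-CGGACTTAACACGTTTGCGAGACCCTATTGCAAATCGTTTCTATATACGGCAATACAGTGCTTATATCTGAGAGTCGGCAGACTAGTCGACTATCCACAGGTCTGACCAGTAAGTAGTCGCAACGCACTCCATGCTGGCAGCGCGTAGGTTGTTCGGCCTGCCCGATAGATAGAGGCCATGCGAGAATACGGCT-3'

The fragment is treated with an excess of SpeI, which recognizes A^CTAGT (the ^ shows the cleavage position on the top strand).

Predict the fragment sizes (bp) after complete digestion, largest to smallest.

The SpeI site (ACTAGT) starts at position 82.
SpeI cuts after the first base of each site, so after position 82.
Linear molecule, 1 cut → 2 fragments:
  1–82 → 82 bp
  83–194 → 112 bp
Sorted largest to smallest: 112, 82 bp.

112, 82 bp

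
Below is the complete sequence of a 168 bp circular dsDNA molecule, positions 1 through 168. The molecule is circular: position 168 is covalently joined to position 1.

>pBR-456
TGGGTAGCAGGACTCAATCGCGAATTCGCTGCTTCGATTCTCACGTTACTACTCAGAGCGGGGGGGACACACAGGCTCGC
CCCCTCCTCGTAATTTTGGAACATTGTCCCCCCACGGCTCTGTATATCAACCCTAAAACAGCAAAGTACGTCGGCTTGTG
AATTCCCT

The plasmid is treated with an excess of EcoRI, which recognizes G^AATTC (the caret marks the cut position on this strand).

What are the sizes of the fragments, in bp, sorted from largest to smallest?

138, 30 bp

EcoRI sites (GAATTC) start at positions 22, 160.
EcoRI cuts after the first base of each site, so after positions 22, 160.
Circular molecule, 2 cuts → 2 fragments:
  23–160 → 138 bp
  161–168 then 1–22 → 8 + 22 = 30 bp
Sorted largest to smallest: 138, 30 bp.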